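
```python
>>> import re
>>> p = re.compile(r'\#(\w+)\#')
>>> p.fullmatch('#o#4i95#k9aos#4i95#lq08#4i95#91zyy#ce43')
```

None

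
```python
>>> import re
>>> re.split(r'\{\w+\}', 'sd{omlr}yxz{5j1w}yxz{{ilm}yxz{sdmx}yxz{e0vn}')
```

['sd', 'yxz', 'yxz{', 'yxz', 'yxz', '']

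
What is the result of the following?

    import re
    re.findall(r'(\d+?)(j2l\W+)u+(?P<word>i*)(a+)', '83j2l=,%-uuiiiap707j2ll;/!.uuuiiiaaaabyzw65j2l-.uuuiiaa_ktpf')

[('83', 'j2l=,%-', 'iii', 'a'), ('65', 'j2l-.', 'ii', 'aa')]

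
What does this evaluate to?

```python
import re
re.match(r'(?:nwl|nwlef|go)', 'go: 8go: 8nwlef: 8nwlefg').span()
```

(0, 2)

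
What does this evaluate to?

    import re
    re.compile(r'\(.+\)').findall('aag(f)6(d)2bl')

['(f)6(d)']

`findall` yields the raw match text (1 of them) because the pattern has no groups.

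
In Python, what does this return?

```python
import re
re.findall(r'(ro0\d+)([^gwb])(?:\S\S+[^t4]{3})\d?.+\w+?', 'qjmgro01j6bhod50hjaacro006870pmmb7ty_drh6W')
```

2 groups means the one result is a tuple of 2 captured strings — 1 here.

[('ro01', 'j')]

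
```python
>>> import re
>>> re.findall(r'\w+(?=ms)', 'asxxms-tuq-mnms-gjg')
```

['asxx', 'mn']

The `(?=…)`/`(?<=…)` assertion just peeks at neighbouring text; it doesn't advance the match position.
Walking the string: at [0:4] → 'asxx'; at [11:13] → 'mn'.
Since nothing is captured, `findall` lists the 2 matched substrings directly.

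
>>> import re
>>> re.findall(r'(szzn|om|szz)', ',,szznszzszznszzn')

['szzn', 'szz', 'szzn', 'szzn']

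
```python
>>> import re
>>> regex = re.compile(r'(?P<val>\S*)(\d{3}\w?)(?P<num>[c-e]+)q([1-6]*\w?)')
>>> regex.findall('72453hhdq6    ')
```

[]

The pattern matches zero or more of a non-whitespace character (captured as 'val'); then exactly 3 of a digit, then optionally a word character (captured); then one or more of a character in [c-e] (captured as 'num'); then a literal 'q'; then zero or more of a character in [1-6], then optionally a word character (captured).
Multiple groups make `findall` return tuples — one 4-tuple for each match.
Nothing in the string satisfies the pattern, so the list is empty.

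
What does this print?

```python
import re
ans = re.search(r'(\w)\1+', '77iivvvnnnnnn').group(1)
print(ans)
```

`\1` has to match the exact text group 1 already captured.
Unlike `match`, `search` isn't anchored — it looks for the pattern anywhere in the string.
The match spans [0:2] → '77'.
Captured: group 1 = '7'.

7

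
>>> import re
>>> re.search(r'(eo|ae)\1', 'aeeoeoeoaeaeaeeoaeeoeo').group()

`\1` has to match the exact text group 1 already captured.
`re.search` scans for the first position where the pattern succeeds.
The match spans [2:6] → 'eoeo'.
Captured: group 1 = 'eo'.

'eoeo'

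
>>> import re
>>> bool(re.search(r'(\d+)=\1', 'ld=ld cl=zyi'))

False

A backreference is literal: `\1` must see the identical characters the first group matched.
`re.search` scans for the first position where the pattern succeeds.
Here nothing in the string fits, so the call returns None, and `bool(None)` is False.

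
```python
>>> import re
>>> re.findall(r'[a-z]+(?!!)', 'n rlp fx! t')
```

['n', 'rlp', 'f', 't']

A negative assertion filters positions out without eating any characters.
Matches: at [0:1] → 'n'; at [2:5] → 'rlp'; at [6:7] → 'f'; at [10:11] → 't'.
With no groups in the pattern, `findall` gives back each whole match — 4 here.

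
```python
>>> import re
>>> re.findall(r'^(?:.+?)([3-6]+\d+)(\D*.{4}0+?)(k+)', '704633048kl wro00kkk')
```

[('4633048', 'kl wro00', 'kkk')]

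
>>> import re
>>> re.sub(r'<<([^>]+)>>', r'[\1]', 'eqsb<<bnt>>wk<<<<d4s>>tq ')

'eqsb[bnt]wk[<<d4s]tq '

Matches: at [4:11] → '<<bnt>>'; at [13:22] → '<<<<d4s>>'.
Each match is replaced using the text its own group 1 captured.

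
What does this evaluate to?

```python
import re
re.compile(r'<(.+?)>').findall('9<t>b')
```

Because there's exactly one group, `findall` drops the full match and keeps group 1 from the one hit.

['t']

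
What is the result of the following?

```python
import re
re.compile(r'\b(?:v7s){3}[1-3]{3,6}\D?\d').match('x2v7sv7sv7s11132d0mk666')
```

`re.match` won't scan ahead — the pattern has to work from the very first character.
Here the string doesn't start with a match, so the call returns None.

None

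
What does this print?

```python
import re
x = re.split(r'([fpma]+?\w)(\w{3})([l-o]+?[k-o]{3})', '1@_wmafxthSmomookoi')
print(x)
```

This matches one or more of one of [fpma] (lazy), then a word character (captured); then exactly 3 of a word character (captured); then one or more of a character in [l-o] (lazy), then exactly 3 of a character in [k-o] (captured).
A `+?`/`*?`/`{m,n}?` starts at its minimum and grows only as far as needed for what follows to match.
Matches to split on: at [4:15] → 'mafxthSmomo'.
`re.split` interleaves the captured-group text with the surrounding fragments.

['1@_w', 'mafx', 'thS', 'momo', 'okoi']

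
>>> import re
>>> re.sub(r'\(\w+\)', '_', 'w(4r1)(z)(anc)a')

`sub` substitutes '_' at each match site.

'w___a'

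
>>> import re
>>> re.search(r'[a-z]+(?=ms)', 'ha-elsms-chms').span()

The `(?=…)`/`(?<=…)` assertion just peeks at neighbouring text; it doesn't advance the match position.
`re.search` tries every starting position until one works.
The match spans [3:6] → 'els'.

(3, 6)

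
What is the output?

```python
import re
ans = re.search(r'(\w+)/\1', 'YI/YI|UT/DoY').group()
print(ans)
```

YI/YI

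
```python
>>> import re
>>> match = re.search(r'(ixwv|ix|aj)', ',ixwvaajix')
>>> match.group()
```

'ixwv'

Alternation tries branches left to right and keeps the first one that lets the overall match succeed at that position.
`re.search` scans for the first position where the pattern succeeds.
The match spans [1:5] → 'ixwv'.
Captured: group 1 = 'ixwv'.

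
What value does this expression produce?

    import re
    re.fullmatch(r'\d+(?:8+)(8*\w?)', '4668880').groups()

('0',)

The pattern matches one or more of a digit; then one or more of a literal '8' (non-capturing group); then zero or more of the literal '8', then optionally a word character (captured).
For `fullmatch`, every character of the input must be accounted for by the pattern.
The match spans [0:7] → '4668880'.
Captured: group 1 = '0'.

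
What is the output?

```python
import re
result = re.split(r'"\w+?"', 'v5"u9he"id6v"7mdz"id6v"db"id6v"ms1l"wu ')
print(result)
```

['v5', 'id6v', 'id6v', 'id6v', 'wu ']

Matches to split on: at [2:8] → '"u9he"'; at [12:18] → '"7mdz"'; at [22:26] → '"db"'; at [30:36] → '"ms1l"'.
The string is cut at each match, leaving 5 pieces.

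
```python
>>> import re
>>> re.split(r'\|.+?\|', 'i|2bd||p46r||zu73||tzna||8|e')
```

['i', '', '', '', '', 'e']

Because the quantifier is non-greedy, it stops expanding at the earliest point where the rest of the pattern can succeed.
Matches to split on: at [1:6] → '|2bd|'; at [6:12] → '|p46r|'; at [12:18] → '|zu73|'; at [18:24] → '|tzna|'; at [24:27] → '|8|'.
`split` removes every match and returns the 6 fragments in between.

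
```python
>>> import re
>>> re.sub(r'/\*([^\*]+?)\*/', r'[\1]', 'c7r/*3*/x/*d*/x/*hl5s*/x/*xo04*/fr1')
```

'c7r[3]x[d]x[hl5s]x[xo04]fr1'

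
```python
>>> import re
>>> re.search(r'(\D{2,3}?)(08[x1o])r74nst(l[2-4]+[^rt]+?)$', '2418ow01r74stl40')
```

This matches 2 to 3 of a non-digit (lazy) (captured); then the literal '08', then one of [x1o] (captured); then the literal 'r74', then the literal 'nst'; then the literal 'l', then one or more of a character in [2-4], then one or more of any character except [rt] (lazy) (captured); then anchored at the end.
Here the pattern never matches, so the call returns None.

None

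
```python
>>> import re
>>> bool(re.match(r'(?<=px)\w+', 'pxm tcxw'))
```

`re.match` won't scan ahead — the pattern has to work from the very first character.
Here the pattern fails at index 0, so the call returns None, and `bool(None)` is False.

False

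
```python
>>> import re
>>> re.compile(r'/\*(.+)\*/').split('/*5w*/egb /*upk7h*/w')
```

['', '5w*/egb /*upk7h', 'w']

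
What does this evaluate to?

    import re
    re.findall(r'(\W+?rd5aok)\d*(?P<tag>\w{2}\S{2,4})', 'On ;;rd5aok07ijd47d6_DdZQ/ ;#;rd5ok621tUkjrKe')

[(' ;;rd5aok', 'ijd47d')]

Pattern: one or more of a non-word character (lazy), then the literal 'rd5', then the literal 'aok' (captured); then zero or more of a digit; then exactly 2 of a word character, then 2 to 4 of a non-whitespace character (captured as 'tag').
Scanning left to right: at [2:19] match ' ;;rd5aok07ijd47d', groups = (' ;;rd5aok', 'ijd47d').
2 groups means the one result is a tuple of 2 captured strings — 1 here.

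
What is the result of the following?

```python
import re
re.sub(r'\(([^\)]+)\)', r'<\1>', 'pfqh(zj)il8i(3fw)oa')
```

Matches: at [4:8] → '(zj)'; at [12:17] → '(3fw)'.
Each match is replaced using the text its own group 1 captured.

'pfqh<zj>il8i<3fw>oa'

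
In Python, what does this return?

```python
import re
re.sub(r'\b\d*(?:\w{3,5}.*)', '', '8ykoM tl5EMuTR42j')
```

''

Each match is replaced by ''.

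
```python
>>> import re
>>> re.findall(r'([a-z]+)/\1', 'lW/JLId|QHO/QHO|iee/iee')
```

A backreference is literal: `\1` must see the identical characters the first group matched.
Because there's exactly one group, `findall` drops the full match and keeps group 1 from the one hit.

['iee']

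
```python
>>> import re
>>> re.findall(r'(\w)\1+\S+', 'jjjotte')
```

A backreference is literal: `\1` must see the identical characters the first group matched.
Matches: at [0:7] match 'jjjotte', group 1 = 'j'.
Because there's exactly one group, `findall` drops the full match and keeps group 1 from the one hit.

['j']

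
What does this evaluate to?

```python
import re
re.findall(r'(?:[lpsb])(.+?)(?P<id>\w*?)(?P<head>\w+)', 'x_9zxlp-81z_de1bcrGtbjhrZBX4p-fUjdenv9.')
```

[('p-', '', '81z_de1bcrGtbjhrZBX4p')]

The `?` after the quantifier makes it lazy — it takes as little as possible before letting the rest of the pattern try.
`findall` packs the 3 group values into a tuple for every match.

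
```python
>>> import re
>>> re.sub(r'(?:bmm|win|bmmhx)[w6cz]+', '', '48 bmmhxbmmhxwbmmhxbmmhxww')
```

`sub` substitutes '' at each match site.

'48 bmmhxbmmhx'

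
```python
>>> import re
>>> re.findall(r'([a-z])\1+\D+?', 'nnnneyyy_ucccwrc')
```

A backreference is literal: `\1` must see the identical characters the first group matched.
`findall` collects group 1 from each match (3 total).

['n', 'y', 'c']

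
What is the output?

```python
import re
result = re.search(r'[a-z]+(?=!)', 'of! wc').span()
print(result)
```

(0, 2)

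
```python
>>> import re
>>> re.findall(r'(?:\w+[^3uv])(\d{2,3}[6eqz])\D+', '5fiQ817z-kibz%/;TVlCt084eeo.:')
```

Pattern: one or more of a word character, then any character except [3uv] (non-capturing group); then 2 to 3 of a digit, then one of [6eqz] (captured); then one or more of a non-digit.
Walking the string: at [0:21] match '5fiQ817z-kibz%/;TVlCt', group 1 = '17z'.
Because there's exactly one group, `findall` drops the full match and keeps group 1 from the one hit.

['17z']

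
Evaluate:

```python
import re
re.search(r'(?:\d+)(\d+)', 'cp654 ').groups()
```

('4',)

Pattern: one or more of a digit (non-capturing group); then one or more of a digit (captured).
`re.search` tries every starting position until one works.
The match spans [2:5] → '654'.
Captured: group 1 = '4'.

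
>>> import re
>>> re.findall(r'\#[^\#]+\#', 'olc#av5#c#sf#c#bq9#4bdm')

Walking the string: at [3:8] → '#av5#'; at [9:13] → '#sf#'; at [14:19] → '#bq9#'.
No capturing groups, so `findall` returns the 3 full match strings.

['#av5#', '#sf#', '#bq9#']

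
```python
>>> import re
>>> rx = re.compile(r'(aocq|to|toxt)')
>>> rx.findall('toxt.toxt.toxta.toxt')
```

['to', 'to', 'to', 'to']

Branches in `(...|...)` are attempted left-to-right; the first branch that allows the whole pattern to succeed is taken.
Matches: at [0:2] match 'to', group 1 = 'to'; at [5:7] match 'to', group 1 = 'to'; at [10:12] match 'to', group 1 = 'to'; at [16:18] match 'to', group 1 = 'to'.
`findall` collects group 1 from each match (4 total).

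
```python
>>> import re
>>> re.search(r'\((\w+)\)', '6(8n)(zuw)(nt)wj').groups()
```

The match spans [1:5] → '(8n)'.
Captured: group 1 = '8n'.

('8n',)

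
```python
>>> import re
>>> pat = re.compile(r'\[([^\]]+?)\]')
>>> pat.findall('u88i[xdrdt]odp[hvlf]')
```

Scanning left to right: at [4:11] match '[xdrdt]', group 1 = 'xdrdt'; at [14:20] match '[hvlf]', group 1 = 'hvlf'.
`findall` collects group 1 from each match (2 total).

['xdrdt', 'hvlf']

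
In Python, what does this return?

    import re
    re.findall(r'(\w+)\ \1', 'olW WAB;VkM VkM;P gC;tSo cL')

['W', 'VkM']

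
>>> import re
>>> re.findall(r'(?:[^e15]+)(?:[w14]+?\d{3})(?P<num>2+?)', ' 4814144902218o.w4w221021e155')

['2']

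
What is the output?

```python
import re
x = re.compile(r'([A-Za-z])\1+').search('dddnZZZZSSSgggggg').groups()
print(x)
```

('d',)

`\1` is not a pattern — it's the concrete string captured by group 1, re-applied verbatim.
`re.search` scans for the first position where the pattern succeeds.
The match spans [0:3] → 'ddd'.
Captured: group 1 = 'd'.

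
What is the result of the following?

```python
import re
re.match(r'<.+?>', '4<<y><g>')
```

None

`match` is anchored at position 0; if the pattern doesn't fit there, it returns None.
Here the string doesn't start with a match, so the call returns None.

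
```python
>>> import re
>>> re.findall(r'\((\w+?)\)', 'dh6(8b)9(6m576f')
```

Because there's exactly one group, `findall` drops the full match and keeps group 1 from the one hit.

['8b']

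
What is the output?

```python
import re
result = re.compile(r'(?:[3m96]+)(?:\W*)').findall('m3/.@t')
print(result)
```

['m3/.@']

Since nothing is captured, `findall` lists the 1 matched substring directly.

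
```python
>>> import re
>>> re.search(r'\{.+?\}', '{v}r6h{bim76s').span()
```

(0, 3)

The match spans [0:3] → '{v}'.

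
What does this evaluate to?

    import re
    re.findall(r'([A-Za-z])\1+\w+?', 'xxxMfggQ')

['x', 'g']

`\1` has to match the exact text group 1 already captured.
Scanning left to right: at [0:4] match 'xxxM', group 1 = 'x'; at [5:8] match 'ggQ', group 1 = 'g'.
One capturing group, so `findall` returns just the captured substring from each match — 2 in all.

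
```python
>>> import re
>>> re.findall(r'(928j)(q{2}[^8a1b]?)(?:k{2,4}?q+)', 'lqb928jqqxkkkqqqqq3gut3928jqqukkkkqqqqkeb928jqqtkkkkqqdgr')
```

[('928j', 'qqx'), ('928j', 'qqu'), ('928j', 'qqt')]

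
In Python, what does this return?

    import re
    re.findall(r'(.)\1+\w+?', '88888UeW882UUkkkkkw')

['8', '8', 'U', 'k']

`\1` has to match the exact text group 1 already captured.
Matches: at [0:6] match '88888U', group 1 = '8'; at [8:11] match '882', group 1 = '8'; at [11:14] match 'UUk', group 1 = 'U'; at [14:19] match 'kkkkw', group 1 = 'k'.
Because there's exactly one group, `findall` drops the full match and keeps group 1 from each hit.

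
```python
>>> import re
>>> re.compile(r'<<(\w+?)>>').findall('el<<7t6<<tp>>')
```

Walking the string: at [7:13] match '<<tp>>', group 1 = 'tp'.
With a single group, `findall` returns only what that group captured — 1 item.

['tp']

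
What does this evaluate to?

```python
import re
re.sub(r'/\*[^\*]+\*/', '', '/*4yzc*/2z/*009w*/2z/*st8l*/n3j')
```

Matches: at [0:8] → '/*4yzc*/'; at [10:18] → '/*009w*/'; at [20:28] → '/*st8l*/'.
Every occurrence is swapped for ''.

'2z2zn3j'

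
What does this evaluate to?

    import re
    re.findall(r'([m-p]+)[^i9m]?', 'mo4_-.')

['mo']

The pattern matches one or more of a character in [m-p] (captured); then optionally any character except [i9m].
Matches: at [0:3] match 'mo4', group 1 = 'mo'.
One capturing group, so `findall` returns just the captured substring from the one match — 1 in all.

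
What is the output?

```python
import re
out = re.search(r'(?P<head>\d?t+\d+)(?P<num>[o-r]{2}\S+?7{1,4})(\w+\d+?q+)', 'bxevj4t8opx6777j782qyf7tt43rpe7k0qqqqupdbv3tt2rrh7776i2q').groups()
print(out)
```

Pattern: optionally a digit, then one or more of a literal 't', then one or more of a digit (captured as 'head'); then exactly 2 of a character in [o-r], then one or more of a non-whitespace character (lazy), then 1 to 4 of a literal '7' (captured as 'num'); then one or more of a word character, then one or more of a digit (lazy), then one or more of the literal 'q' (captured).
With the lazy modifier that quantifier settles for the fewest repetitions that let the rest of the pattern succeed (the atoms after it are unaffected and can still be greedy).
`re.search` tries every starting position until one works.
The match spans [5:56] → '4t8opx6777j782qyf7tt43rpe7k0qqqqupdbv3tt2rrh7776i2q'.
Captured: group 1 = '4t8', group 2 = 'opx6777', group 3 = 'j782qyf7tt43rpe7k0qqqqupdbv3tt2rrh7776i2q'.

('4t8', 'opx6777', 'j782qyf7tt43rpe7k0qqqqupdbv3tt2rrh7776i2q')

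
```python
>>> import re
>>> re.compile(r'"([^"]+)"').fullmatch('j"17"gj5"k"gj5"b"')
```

`re.fullmatch` requires the pattern to consume the entire string.
Here the string isn't matched end-to-end, so the call returns None.

None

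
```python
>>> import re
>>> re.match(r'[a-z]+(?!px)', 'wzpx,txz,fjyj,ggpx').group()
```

'wzpx'

`re.match` won't scan ahead — the pattern has to work from the very first character.
The match spans [0:4] → 'wzpx'.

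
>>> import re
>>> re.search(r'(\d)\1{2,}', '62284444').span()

A backreference is literal: `\1` must see the identical characters the first group matched.
The match spans [4:8] → '4444'.

(4, 8)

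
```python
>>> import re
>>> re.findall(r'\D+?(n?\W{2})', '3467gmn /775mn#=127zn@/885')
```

['n /', 'n#=', 'n@/']

Lazy quantifiers expand one character at a time until the remainder of the pattern can match.
One capturing group, so `findall` returns just the captured substring from each match — 3 in all.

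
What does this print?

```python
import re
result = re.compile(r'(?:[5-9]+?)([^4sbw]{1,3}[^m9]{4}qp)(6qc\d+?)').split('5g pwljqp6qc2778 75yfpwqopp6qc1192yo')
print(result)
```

This matches one or more of a character in [5-9] (lazy) (non-capturing group); then 1 to 3 of any character except [4sbw], then exactly 4 of any character except [m9], then the literal 'qp' (captured); then the literal '6qc', then one or more of a digit (lazy) (captured).
The `?` after the quantifier makes it lazy — it takes as little as possible before letting the rest of the pattern try.
Matches to split on: at [0:13] → '5g pwljqp6qc2'.
Because the pattern has a capturing group, `split` also inserts each captured text between the pieces.

['', 'g pwljqp', '6qc2', '778 75yfpwqopp6qc1192yo']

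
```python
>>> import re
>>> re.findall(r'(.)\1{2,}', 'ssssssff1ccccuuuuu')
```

The backreference `\1` re-matches whatever the first group consumed, character for character.
Scanning left to right: at [0:6] match 'ssssss', group 1 = 's'; at [9:13] match 'cccc', group 1 = 'c'; at [13:18] match 'uuuuu', group 1 = 'u'.
`findall` collects group 1 from each match (3 total).

['s', 'c', 'u']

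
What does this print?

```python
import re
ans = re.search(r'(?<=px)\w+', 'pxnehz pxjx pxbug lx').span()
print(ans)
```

(2, 6)

The `(?=…)`/`(?<=…)` assertion just peeks at neighbouring text; it doesn't advance the match position.
Unlike `match`, `search` isn't anchored — it looks for the pattern anywhere in the string.
The match spans [2:6] → 'nehz'.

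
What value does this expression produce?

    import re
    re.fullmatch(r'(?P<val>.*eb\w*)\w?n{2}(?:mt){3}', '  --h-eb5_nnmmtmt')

`re.fullmatch` requires the pattern to consume the entire string.
Here the string isn't matched end-to-end, so the call returns None.

None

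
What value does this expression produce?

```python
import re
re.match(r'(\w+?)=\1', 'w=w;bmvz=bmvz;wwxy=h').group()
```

'w=w'

`\1` has to match the exact text group 1 already captured.
`re.match` won't scan ahead — the pattern has to work from the very first character.
The match spans [0:3] → 'w=w'.
Captured: group 1 = 'w'.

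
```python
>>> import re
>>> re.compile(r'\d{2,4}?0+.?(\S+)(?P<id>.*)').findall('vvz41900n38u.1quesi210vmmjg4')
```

[('38u.1quesi210vmmjg4', '')]

The pattern matches 2 to 4 of a digit (lazy), then one or more of the literal '0', then optionally any character; then one or more of a non-whitespace character (captured); then zero or more of any character (captured as 'id').
`findall` packs the 2 group values into a tuple for every match.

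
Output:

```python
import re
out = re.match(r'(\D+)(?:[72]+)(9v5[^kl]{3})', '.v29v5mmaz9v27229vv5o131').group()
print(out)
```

.v29v5mma

Pattern: one or more of a non-digit (captured); then one or more of one of [72] (non-capturing group); then the literal '9v5', then exactly 3 of any character except [kl] (captured).
`match` is anchored at position 0; if the pattern doesn't fit there, it returns None.
The match spans [0:9] → '.v29v5mma'.
Captured: group 1 = '.v', group 2 = '9v5mma'.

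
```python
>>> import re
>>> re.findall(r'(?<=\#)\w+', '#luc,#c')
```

The positive lookaround only admits positions where the adjacent text matches; those characters stay outside the span.
Matches: at [1:4] → 'luc'; at [6:7] → 'c'.
With no groups in the pattern, `findall` gives back each whole match — 2 here.

['luc', 'c']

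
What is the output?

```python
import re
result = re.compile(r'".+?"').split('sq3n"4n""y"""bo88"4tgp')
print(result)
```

A `+?`/`*?`/`{m,n}?` starts at its minimum and grows only as far as needed for what follows to match.
Matches to split on: at [4:8] → '"4n"'; at [8:11] → '"y"'; at [11:18] → '""bo88"'.
Splitting on the pattern gives 4 pieces.

['sq3n', '', '', '4tgp']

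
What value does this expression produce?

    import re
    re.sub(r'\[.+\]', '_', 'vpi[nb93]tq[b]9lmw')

`sub` substitutes '_' at each match site.

'vpi_9lmw'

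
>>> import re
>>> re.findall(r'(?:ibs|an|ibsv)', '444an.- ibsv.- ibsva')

['an', 'ibs', 'ibs']

Branches in `(...|...)` are attempted left-to-right; the first branch that allows the whole pattern to succeed is taken.
`findall` yields the raw match text (3 of them) because the pattern has no groups.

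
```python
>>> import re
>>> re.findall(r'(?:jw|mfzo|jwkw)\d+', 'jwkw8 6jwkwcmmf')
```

['jwkw8']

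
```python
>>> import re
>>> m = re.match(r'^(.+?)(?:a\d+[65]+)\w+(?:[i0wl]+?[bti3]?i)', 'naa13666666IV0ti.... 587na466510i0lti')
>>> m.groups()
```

This matches anchored at the start of the string; then one or more of any character (lazy) (captured); then a literal 'a', then one or more of a digit, then one or more of one of [65] (non-capturing group); then one or more of a word character; then one or more of one of [i0wl] (lazy), then optionally one of [bti3], then a literal 'i' (non-capturing group).
`re.match` won't scan ahead — the pattern has to work from the very first character.
The match spans [0:16] → 'naa13666666IV0ti'.
Captured: group 1 = 'na'.

('na',)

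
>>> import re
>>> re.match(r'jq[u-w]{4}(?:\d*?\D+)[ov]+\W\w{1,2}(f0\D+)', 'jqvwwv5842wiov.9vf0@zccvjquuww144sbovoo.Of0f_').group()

`match` is anchored at position 0; if the pattern doesn't fit there, it returns None.
The match spans [0:30] → 'jqvwwv5842wiov.9vf0@zccvjquuww'.

'jqvwwv5842wiov.9vf0@zccvjquuww'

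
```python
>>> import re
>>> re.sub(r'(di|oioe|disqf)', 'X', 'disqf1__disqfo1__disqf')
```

'Xsqf1__Xsqfo1__Xsqf'

`|` is ordered: at each position the engine commits to the first alternative that works.
Matches: at [0:2] → 'di'; at [8:10] → 'di'; at [17:19] → 'di'.
Each match is replaced by 'X'.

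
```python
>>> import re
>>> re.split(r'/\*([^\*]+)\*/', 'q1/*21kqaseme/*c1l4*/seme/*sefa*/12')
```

['q1/*21kqaseme', 'c1l4', 'seme', 'sefa', '12']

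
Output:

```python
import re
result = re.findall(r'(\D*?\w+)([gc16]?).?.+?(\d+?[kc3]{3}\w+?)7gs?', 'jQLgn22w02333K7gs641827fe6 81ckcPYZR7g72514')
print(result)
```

Pattern: zero or more of a non-digit (lazy), then one or more of a word character (captured); then optionally one of [gc16] (captured); then optionally any character, then one or more of any character (lazy); then one or more of a digit (lazy), then exactly 3 of one of [kc3], then one or more of a word character (lazy) (captured); then the literal '7g', then optionally the literal 's'.
With 3 capturing groups, `findall` returns a 3-tuple per match.

[('jQLgn22w02333K7gs641827fe6', '', '1ckcPYZR')]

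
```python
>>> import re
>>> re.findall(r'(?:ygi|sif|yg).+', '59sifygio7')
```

Scanning left to right: at [2:10] → 'sifygio7'.
`findall` yields the raw match text (1 of them) because the pattern has no groups.

['sifygio7']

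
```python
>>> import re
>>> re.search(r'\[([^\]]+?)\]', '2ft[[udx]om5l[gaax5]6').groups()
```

('[udx',)

`search` walks the string left to right and returns the first match it finds.
The match spans [3:9] → '[[udx]'.
Captured: group 1 = '[udx'.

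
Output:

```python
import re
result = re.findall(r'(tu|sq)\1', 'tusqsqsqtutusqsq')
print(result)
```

A backreference is literal: `\1` must see the identical characters the first group matched.
With a single group, `findall` returns only what that group captured — 3 items.

['sq', 'tu', 'sq']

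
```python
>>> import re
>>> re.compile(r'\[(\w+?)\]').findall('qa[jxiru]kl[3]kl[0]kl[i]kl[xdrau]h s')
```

['jxiru', '3', '0', 'i', 'xdrau']

With a single group, `findall` returns only what that group captured — 5 items.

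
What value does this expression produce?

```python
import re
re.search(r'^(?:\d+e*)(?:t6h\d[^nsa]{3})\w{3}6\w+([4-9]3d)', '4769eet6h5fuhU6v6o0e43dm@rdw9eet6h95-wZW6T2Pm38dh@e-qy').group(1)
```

The pattern matches anchored at the start of the string; then one or more of a digit, then zero or more of a literal 'e' (non-capturing group); then the literal 't6h', then a digit, then exactly 3 of any character except [nsa] (non-capturing group); then exactly 3 of a word character; then the literal '6', then one or more of a word character; then a character in [4-9], then the literal '3d' (captured).
`search` walks the string left to right and returns the first match it finds.
The match spans [0:23] → '4769eet6h5fuhU6v6o0e43d'.
Captured: group 1 = '43d'.

'43d'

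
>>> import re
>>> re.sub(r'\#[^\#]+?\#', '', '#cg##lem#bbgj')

`sub` substitutes '' at each match site.

'bbgj'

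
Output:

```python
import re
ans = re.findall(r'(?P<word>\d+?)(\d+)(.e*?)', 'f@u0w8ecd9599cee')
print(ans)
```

With the lazy modifier that quantifier settles for the fewest repetitions that let the rest of the pattern succeed (the atoms after it are unaffected and can still be greedy).
With 3 capturing groups, `findall` returns a 3-tuple per match.

[('9', '599', 'c')]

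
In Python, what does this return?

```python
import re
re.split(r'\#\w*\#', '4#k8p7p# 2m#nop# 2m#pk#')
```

['4', ' 2m', ' 2m', '']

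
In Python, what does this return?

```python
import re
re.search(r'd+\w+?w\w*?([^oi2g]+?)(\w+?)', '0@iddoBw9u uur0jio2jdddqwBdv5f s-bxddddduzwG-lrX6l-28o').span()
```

This matches one or more of a literal 'd', then one or more of a word character (lazy); then the literal 'w', then zero or more of a word character (lazy); then one or more of any character except [oi2g] (lazy) (captured); then one or more of a word character (lazy) (captured).
`search` walks the string left to right and returns the first match it finds.
The match spans [3:10] → 'ddoBw9u'.
Captured: group 1 = '9', group 2 = 'u'.

(3, 10)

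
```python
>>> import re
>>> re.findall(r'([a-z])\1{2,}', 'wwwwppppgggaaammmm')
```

A backreference is literal: `\1` must see the identical characters the first group matched.
`findall` collects group 1 from each match (5 total).

['w', 'p', 'g', 'a', 'm']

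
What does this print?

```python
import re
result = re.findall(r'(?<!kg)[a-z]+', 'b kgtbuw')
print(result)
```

['b', 'kgtbuw']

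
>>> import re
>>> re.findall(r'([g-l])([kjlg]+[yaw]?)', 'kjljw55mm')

The pattern matches a character in [g-l] (captured); then one or more of one of [kjlg], then optionally one of [yaw] (captured).
Matches: at [0:5] match 'kjljw', groups = ('k', 'jljw').
`findall` packs the 2 group values into a tuple for every match.

[('k', 'jljw')]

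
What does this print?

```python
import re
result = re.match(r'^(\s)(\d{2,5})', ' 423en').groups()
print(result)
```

The pattern matches anchored at the start of the string; then whitespace (captured); then 2 to 5 of a digit (captured).
`match` is anchored at position 0; if the pattern doesn't fit there, it returns None.
The match spans [0:4] → ' 423'.
Captured: group 1 = ' ', group 2 = '423'.

(' ', '423')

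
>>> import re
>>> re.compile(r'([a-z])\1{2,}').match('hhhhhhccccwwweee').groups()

('h',)

The match spans [0:6] → 'hhhhhh'.
Captured: group 1 = 'h'.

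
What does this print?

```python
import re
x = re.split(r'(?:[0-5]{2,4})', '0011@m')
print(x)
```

['', '@m']

This matches 2 to 4 of a character in [0-5] (non-capturing group).
Matches to split on: at [0:4] → '0011'.
The string is cut at each match, leaving 2 pieces.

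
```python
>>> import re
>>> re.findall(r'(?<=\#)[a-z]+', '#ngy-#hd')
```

The lookaround is zero-width — it requires the adjacent text to match without consuming it, so the asserted text isn't part of the match.
`findall` yields the raw match text (2 of them) because the pattern has no groups.

['ngy', 'hd']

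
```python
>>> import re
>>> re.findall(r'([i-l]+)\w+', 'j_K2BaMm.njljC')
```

The pattern matches one or more of a character in [i-l] (captured); then one or more of a word character.
Because there's exactly one group, `findall` drops the full match and keeps group 1 from each hit.

['j', 'jlj']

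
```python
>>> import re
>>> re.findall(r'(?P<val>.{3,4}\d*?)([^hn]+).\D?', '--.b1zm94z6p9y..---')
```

The pattern matches 3 to 4 of any character, then zero or more of a digit (lazy) (captured as 'val'); then one or more of any character except [hn] (captured); then any character, then optionally a non-digit.
`findall` packs the 2 group values into a tuple for every match.

[('--.b', '1zm94z6p9y..--')]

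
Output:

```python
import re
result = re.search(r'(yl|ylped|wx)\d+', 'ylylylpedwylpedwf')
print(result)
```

None

Here no position works, so the call returns None.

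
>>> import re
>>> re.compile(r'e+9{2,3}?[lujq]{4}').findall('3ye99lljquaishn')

The pattern matches one or more of a literal 'e'; then 2 to 3 of the literal '9' (lazy), then exactly 4 of one of [lujq].
Walking the string: at [2:9] → 'e99lljq'.
No capturing groups, so `findall` returns the 1 full match string.

['e99lljq']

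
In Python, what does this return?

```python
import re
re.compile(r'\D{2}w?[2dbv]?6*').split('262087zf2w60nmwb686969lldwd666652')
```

The pattern matches exactly 2 of a non-digit, then optionally the literal 'w'; then optionally one of [2dbv], then zero or more of a literal '6'.
Matches to split on: at [6:9] → 'zf2'; at [12:17] → 'nmwb6'; at [22:25] → 'lld'; at [25:31] → 'wd6666'.
`split` removes every match and returns the 5 fragments in between.

['262087', 'w60', '86969', '', '52']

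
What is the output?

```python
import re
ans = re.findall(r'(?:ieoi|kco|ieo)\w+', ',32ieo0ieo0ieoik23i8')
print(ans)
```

['ieo0ieo0ieoik23i8']

Scanning left to right: at [3:20] → 'ieo0ieo0ieoik23i8'.
No capturing groups, so `findall` returns the 1 full match string.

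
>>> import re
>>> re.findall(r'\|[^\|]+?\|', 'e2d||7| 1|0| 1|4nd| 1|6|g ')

Matches: at [4:7] → '|7|'; at [9:12] → '|0|'; at [14:19] → '|4nd|'; at [21:24] → '|6|'.
Since nothing is captured, `findall` lists the 4 matched substrings directly.

['|7|', '|0|', '|4nd|', '|6|']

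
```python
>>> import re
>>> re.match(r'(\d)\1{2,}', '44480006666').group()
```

'444'

`re.match` only tries the pattern at the start of the string.
The match spans [0:3] → '444'.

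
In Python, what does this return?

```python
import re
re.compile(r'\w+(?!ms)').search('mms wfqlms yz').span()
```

The negative lookahead/lookbehind blocks any match where the forbidden context is present.
The match spans [0:3] → 'mms'.

(0, 3)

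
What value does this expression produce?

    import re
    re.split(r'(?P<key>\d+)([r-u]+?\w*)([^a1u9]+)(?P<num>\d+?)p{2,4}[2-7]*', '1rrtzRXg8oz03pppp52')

['', '1', 'rrtzRXg8oz', '0', '3', '']

`re.split` interleaves the captured-group text with the surrounding fragments.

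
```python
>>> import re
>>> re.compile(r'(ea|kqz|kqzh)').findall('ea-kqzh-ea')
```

Alternation tries branches left to right and keeps the first one that lets the overall match succeed at that position.
Matches: at [0:2] match 'ea', group 1 = 'ea'; at [3:6] match 'kqz', group 1 = 'kqz'; at [8:10] match 'ea', group 1 = 'ea'.
With a single group, `findall` returns only what that group captured — 3 items.

['ea', 'kqz', 'ea']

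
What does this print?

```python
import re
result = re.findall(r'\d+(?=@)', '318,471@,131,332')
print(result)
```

['471']

Because the assertion is zero-width, the text it checks is not consumed and won't appear in the result.
Scanning left to right: at [4:7] → '471'.
Since nothing is captured, `findall` lists the 1 matched substring directly.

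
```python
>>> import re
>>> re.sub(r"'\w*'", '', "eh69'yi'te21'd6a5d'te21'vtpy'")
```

Matches: at [4:8] → "'yi'"; at [12:19] → "'d6a5d'"; at [23:29] → "'vtpy'".
Each match is replaced by ''.

'eh69te21te21'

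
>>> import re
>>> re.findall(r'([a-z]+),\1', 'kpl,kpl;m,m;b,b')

`\1` is not a pattern — it's the concrete string captured by group 1, re-applied verbatim.
Matches: at [0:7] match 'kpl,kpl', group 1 = 'kpl'; at [8:11] match 'm,m', group 1 = 'm'; at [12:15] match 'b,b', group 1 = 'b'.
`findall` collects group 1 from each match (3 total).

['kpl', 'm', 'b']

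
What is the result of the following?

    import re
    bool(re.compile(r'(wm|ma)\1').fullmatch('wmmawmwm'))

False

For `fullmatch`, every character of the input must be accounted for by the pattern.
Here there's no way to consume every character, so the call returns None, and `bool(None)` is False.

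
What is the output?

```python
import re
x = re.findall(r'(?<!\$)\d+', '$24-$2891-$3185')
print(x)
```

`(?!…)`/`(?<!…)` only lets a position through if the neighbouring text does NOT match; no characters are consumed.
Matches: at [2:3] → '4'; at [6:9] → '891'; at [12:15] → '185'.
`findall` yields the raw match text (3 of them) because the pattern has no groups.

['4', '891', '185']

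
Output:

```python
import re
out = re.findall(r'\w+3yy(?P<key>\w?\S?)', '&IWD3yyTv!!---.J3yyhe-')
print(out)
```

['Tv', 'he']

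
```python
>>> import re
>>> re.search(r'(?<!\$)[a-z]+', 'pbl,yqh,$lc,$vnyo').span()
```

(0, 3)

`(?!…)`/`(?<!…)` only lets a position through if the neighbouring text does NOT match; no characters are consumed.
`re.search` tries every starting position until one works.
The match spans [0:3] → 'pbl'.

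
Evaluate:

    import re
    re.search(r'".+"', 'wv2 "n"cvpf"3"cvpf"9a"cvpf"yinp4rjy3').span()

`re.search` tries every starting position until one works.
The match spans [4:27] → '"n"cvpf"3"cvpf"9a"cvpf"'.

(4, 27)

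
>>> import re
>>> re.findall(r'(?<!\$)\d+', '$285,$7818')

['85', '818']

`(?!…)`/`(?<!…)` only lets a position through if the neighbouring text does NOT match; no characters are consumed.
With no groups in the pattern, `findall` gives back each whole match — 2 here.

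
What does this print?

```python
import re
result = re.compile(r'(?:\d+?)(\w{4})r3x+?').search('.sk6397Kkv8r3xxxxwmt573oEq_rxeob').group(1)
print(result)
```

Kkv8

This matches one or more of a digit (lazy) (non-capturing group); then exactly 4 of a word character (captured); then the literal 'r3', then one or more of the literal 'x' (lazy).
A `+?`/`*?`/`{m,n}?` starts at its minimum and grows only as far as needed for what follows to match.
`search` walks the string left to right and returns the first match it finds.
The match spans [3:14] → '6397Kkv8r3x'.
Captured: group 1 = 'Kkv8'.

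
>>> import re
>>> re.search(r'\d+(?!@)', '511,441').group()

Because the assertion is negative and zero-width, positions next to the forbidden text are skipped.
`re.search` scans for the first position where the pattern succeeds.
The match spans [0:3] → '511'.

'511'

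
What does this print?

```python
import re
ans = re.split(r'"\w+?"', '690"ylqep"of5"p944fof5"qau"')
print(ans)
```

['690', 'of5', 'qau"']

The string is cut at each match, leaving 3 pieces.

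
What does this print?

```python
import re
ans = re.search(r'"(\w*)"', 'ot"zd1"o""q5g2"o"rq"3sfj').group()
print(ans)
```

"zd1"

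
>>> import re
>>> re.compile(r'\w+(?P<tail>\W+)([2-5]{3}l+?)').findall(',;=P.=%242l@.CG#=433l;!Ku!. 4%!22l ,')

[('.=%', '242l'), ('#=', '433l')]

The pattern matches one or more of a word character; then one or more of a non-word character (captured as 'tail'); then exactly 3 of a character in [2-5], then one or more of the literal 'l' (lazy) (captured).
Scanning left to right: at [3:11] match 'P.=%242l', groups = ('.=%', '242l'); at [13:21] match 'CG#=433l', groups = ('#=', '433l').
`findall` packs the 2 group values into a tuple for every match.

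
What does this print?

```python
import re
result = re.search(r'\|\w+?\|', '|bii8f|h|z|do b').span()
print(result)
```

(0, 7)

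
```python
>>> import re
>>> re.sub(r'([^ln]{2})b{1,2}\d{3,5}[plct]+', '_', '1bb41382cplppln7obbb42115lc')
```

'_n7_'

This matches exactly 2 of any character except [ln] (captured); then 1 to 2 of the literal 'b', then 3 to 5 of a digit; then one or more of one of [plct].
Matches: at [0:14] → '1bb41382cplppl'; at [16:27] → 'obbb42115lc'.
Every occurrence is swapped for '_'.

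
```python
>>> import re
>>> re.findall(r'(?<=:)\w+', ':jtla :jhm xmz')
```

['jtla', 'jhm']

Because the assertion is zero-width, the text it checks is not consumed and won't appear in the result.
Matches: at [1:5] → 'jtla'; at [7:10] → 'jhm'.
No capturing groups, so `findall` returns the 2 full match strings.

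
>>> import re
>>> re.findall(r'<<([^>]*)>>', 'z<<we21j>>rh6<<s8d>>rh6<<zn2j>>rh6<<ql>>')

['we21j', 's8d', 'zn2j', 'ql']

Scanning left to right: at [1:10] match '<<we21j>>', group 1 = 'we21j'; at [13:20] match '<<s8d>>', group 1 = 's8d'; at [23:31] match '<<zn2j>>', group 1 = 'zn2j'; at [34:40] match '<<ql>>', group 1 = 'ql'.
With a single group, `findall` returns only what that group captured — 4 items.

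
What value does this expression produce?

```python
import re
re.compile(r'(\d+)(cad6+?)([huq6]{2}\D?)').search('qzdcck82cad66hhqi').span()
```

(6, 15)

The pattern matches one or more of a digit (captured); then the literal 'cad', then one or more of a literal '6' (lazy) (captured); then exactly 2 of one of [huq6], then optionally a non-digit (captured).
`re.search` tries every starting position until one works.
The match spans [6:15] → '82cad66hh'.
Captured: group 1 = '82', group 2 = 'cad6', group 3 = '6hh'.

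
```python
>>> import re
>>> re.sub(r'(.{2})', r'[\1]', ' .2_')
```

Each match is replaced using the text its own group 1 captured.

'[ .][2_]'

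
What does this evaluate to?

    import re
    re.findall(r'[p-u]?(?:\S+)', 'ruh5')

['ruh5']

The pattern matches optionally a character in [p-u]; then one or more of a non-whitespace character (non-capturing group).
Matches: at [0:4] → 'ruh5'.
No capturing groups, so `findall` returns the 1 full match string.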